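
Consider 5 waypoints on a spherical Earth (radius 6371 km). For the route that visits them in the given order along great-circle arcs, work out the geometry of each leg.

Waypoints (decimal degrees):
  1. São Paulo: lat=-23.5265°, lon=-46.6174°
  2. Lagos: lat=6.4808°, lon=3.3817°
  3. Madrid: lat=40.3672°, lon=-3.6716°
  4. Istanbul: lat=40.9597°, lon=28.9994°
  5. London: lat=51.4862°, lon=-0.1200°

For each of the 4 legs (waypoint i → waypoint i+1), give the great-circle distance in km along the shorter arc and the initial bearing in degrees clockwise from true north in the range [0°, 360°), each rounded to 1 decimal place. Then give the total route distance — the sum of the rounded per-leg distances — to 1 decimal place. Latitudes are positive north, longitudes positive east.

Leg 1: dist=6369.2 km, bearing=64.8°
Leg 2: dist=3833.0 km, bearing=350.5°
Leg 3: dist=2740.3 km, bearing=77.9°
Leg 4: dist=2504.3 km, bearing=307.7°
Total: 15446.8 km

Leg 1: φ1=-0.4106149, φ2=0.1131113, Δφ=0.5237262, Δλ=0.8726489 rad; a=sin²(Δφ/2)+cosφ1·cosφ2·sin²(Δλ/2)=0.2297268586; c=2·atan2(√a, √(1-a))=0.999710032; dist=6371·c=6369.153 ≈ 6369.2 km; running total=6369.2 km
Leg 1 bearing: y=sinΔλ·cosφ2=0.76113918, x=cosφ1·sinφ2-sinφ1·cosφ2·cosΔλ=0.35843669; θ=atan2(y, x)=64.7833° ≈ 64.8°
Leg 2: φ1=0.1131113, φ2=0.7045405, Δφ=0.5914293, Δλ=-0.1231033 rad; a=sin²(Δφ/2)+cosφ1·cosφ2·sin²(Δλ/2)=0.0877921823; c=2·atan2(√a, √(1-a))=0.601627379; dist=6371·c=3832.968 ≈ 3833.0 km; running total=10202.2 km
Leg 2 bearing: y=sinΔλ·cosφ2=-0.09355683, x=cosφ1·sinφ2-sinφ1·cosφ2·cosΔλ=0.55819887; θ=atan2(y, x)=-9.5146° <0 so +360° → 350.4854° ≈ 350.5°
Leg 3: φ1=0.7045405, φ2=0.7148816, Δφ=0.0103411, Δλ=0.5702165 rad; a=sin²(Δφ/2)+cosφ1·cosφ2·sin²(Δλ/2)=0.0455431996; c=2·atan2(√a, √(1-a))=0.430125079; dist=6371·c=2740.327 ≈ 2740.3 km; running total=12942.5 km
Leg 3 bearing: y=sinΔλ·cosφ2=0.40765204, x=cosφ1·sinφ2-sinφ1·cosφ2·cosΔλ=0.08772617; θ=atan2(y, x)=77.8552° ≈ 77.9°
Leg 4: φ1=0.7148816, φ2=0.8986037, Δφ=0.1837221, Δλ=-0.5082294 rad; a=sin²(Δφ/2)+cosφ1·cosφ2·sin²(Δλ/2)=0.0381326031; c=2·atan2(√a, √(1-a))=0.393077130; dist=6371·c=2504.294 ≈ 2504.3 km; running total=15446.8 km
Leg 4 bearing: y=sinΔλ·cosφ2=-0.30302677, x=cosφ1·sinφ2-sinφ1·cosφ2·cosΔλ=0.23428361; θ=atan2(y, x)=-52.2908° <0 so +360° → 307.7092° ≈ 307.7°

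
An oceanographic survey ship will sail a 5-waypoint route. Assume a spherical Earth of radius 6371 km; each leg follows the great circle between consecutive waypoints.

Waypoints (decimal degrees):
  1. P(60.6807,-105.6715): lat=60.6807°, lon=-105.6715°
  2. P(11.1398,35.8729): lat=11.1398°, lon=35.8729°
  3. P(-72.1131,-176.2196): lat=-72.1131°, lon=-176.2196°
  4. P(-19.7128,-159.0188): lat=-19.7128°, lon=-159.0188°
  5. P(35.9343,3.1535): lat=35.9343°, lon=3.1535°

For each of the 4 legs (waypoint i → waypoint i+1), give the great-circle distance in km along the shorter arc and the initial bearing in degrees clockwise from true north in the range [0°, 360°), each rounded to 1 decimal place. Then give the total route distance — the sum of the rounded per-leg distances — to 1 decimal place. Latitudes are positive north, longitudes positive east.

Leg 1: φ1=1.0590780, φ2=0.1944262, Δφ=-0.8646518, Δλ=2.4704158 rad; a=sin²(Δφ/2)+cosφ1·cosφ2·sin²(Δλ/2)=0.6038903717; c=2·atan2(√a, √(1-a))=1.780101966; dist=6371·c=11341.030 ≈ 11341.0 km; running total=11341.0 km
Leg 1 bearing: y=sinΔλ·cosφ2=0.61019043, x=cosφ1·sinφ2-sinφ1·cosφ2·cosΔλ=0.76452260; θ=atan2(y, x)=38.5945° ≈ 38.6°
Leg 2: φ1=0.1944262, φ2=-1.2586110, Δφ=-1.4530372, Δλ=-3.7017124 rad; a=sin²(Δφ/2)+cosφ1·cosφ2·sin²(Δλ/2)=0.7195839834; c=2·atan2(√a, √(1-a))=2.025468668; dist=6371·c=12904.261 ≈ 12904.3 km; running total=24245.3 km
Leg 2 bearing: y=sinΔλ·cosφ2=0.16317919, x=cosφ1·sinφ2-sinφ1·cosφ2·cosΔλ=-0.88346140; θ=atan2(y, x)=169.5352° ≈ 169.5°
Leg 3: φ1=-1.2586110, φ2=-0.3440533, Δφ=0.9145578, Δλ=0.3002106 rad; a=sin²(Δφ/2)+cosφ1·cosφ2·sin²(Δλ/2)=0.2013954790; c=2·atan2(√a, √(1-a))=0.930779370; dist=6371·c=5929.995 ≈ 5930.0 km; running total=30175.3 km
Leg 3 bearing: y=sinΔλ·cosφ2=0.27839070, x=cosφ1·sinφ2-sinφ1·cosφ2·cosΔλ=0.75222336; θ=atan2(y, x)=20.3090° ≈ 20.3°
Leg 4: φ1=-0.3440533, φ2=0.6271718, Δφ=0.9712251, Δλ=2.8304406 rad; a=sin²(Δφ/2)+cosφ1·cosφ2·sin²(Δλ/2)=0.9617936804; c=2·atan2(√a, √(1-a))=2.748130793; dist=6371·c=17508.341 ≈ 17508.3 km; running total=47683.6 km
Leg 4 bearing: y=sinΔλ·cosφ2=0.24789126, x=cosφ1·sinφ2-sinφ1·cosφ2·cosΔλ=0.29246592; θ=atan2(y, x)=40.2843° ≈ 40.3°

Leg 1: dist=11341.0 km, bearing=38.6°
Leg 2: dist=12904.3 km, bearing=169.5°
Leg 3: dist=5930.0 km, bearing=20.3°
Leg 4: dist=17508.3 km, bearing=40.3°
Total: 47683.6 km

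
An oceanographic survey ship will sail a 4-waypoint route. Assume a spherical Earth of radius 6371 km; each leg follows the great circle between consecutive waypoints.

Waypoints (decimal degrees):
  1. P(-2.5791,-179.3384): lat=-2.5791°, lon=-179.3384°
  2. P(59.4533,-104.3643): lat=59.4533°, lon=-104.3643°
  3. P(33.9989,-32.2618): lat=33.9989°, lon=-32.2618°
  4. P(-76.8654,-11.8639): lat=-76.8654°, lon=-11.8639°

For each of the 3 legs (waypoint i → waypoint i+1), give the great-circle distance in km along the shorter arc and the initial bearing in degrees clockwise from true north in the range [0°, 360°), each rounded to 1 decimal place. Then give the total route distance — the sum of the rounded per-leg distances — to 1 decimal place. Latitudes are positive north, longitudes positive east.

Leg 1: dist=9415.0 km, bearing=29.5°
Leg 2: dist=5819.2 km, bearing=85.3°
Leg 3: dist=12408.3 km, bearing=175.1°
Total: 27642.5 km

Leg 1: φ1=-0.0450138, φ2=1.0376558, Δφ=1.0826696, Δλ=1.3085449 rad; a=sin²(Δφ/2)+cosφ1·cosφ2·sin²(Δλ/2)=0.4535613589; c=2·atan2(√a, √(1-a))=1.477784994; dist=6371·c=9414.968 ≈ 9415.0 km; running total=9415.0 km
Leg 1 bearing: y=sinΔλ·cosφ2=0.49086309, x=cosφ1·sinφ2-sinφ1·cosφ2·cosΔλ=0.86627203; θ=atan2(y, x)=29.5376° ≈ 29.5°
Leg 2: φ1=1.0376558, φ2=0.5933927, Δφ=-0.4442631, Δλ=1.2584260 rad; a=sin²(Δφ/2)+cosφ1·cosφ2·sin²(Δλ/2)=0.1944696247; c=2·atan2(√a, √(1-a))=0.913396392; dist=6371·c=5819.248 ≈ 5819.2 km; running total=15234.2 km
Leg 2 bearing: y=sinΔλ·cosφ2=0.78892885, x=cosφ1·sinφ2-sinφ1·cosφ2·cosΔλ=0.06477678; θ=atan2(y, x)=85.3061° ≈ 85.3°
Leg 3: φ1=0.5933927, φ2=-1.3415543, Δφ=-1.9349471, Δλ=0.3560105 rad; a=sin²(Δφ/2)+cosφ1·cosφ2·sin²(Δλ/2)=0.6839845188; c=2·atan2(√a, √(1-a))=1.947620190; dist=6371·c=12408.288 ≈ 12408.3 km; running total=27642.5 km
Leg 3 bearing: y=sinΔλ·cosφ2=0.07920151, x=cosφ1·sinφ2-sinφ1·cosφ2·cosΔλ=-0.92645880; θ=atan2(y, x)=175.1138° ≈ 175.1°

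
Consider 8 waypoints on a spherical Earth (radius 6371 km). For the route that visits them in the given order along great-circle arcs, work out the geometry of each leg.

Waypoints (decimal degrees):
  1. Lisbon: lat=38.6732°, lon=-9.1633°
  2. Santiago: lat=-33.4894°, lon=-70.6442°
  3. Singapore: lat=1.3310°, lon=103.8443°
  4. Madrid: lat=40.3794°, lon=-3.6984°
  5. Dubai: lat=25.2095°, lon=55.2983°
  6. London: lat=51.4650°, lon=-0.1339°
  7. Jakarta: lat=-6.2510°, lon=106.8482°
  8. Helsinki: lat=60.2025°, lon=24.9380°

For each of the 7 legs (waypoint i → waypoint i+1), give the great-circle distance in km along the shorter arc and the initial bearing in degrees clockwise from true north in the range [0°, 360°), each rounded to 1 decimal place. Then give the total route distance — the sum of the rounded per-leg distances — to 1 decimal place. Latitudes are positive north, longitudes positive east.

Leg 1: φ1=0.6749747, φ2=-0.5845003, Δφ=-1.2594750, Δλ=-1.0730441 rad; a=sin²(Δφ/2)+cosφ1·cosφ2·sin²(Δλ/2)=0.5169607202; c=2·atan2(√a, √(1-a))=1.604724276; dist=6371·c=10223.698 ≈ 10223.7 km; running total=10223.7 km
Leg 1 bearing: y=sinΔλ·cosφ2=-0.73279016, x=cosφ1·sinφ2-sinφ1·cosφ2·cosΔλ=-0.67960865; θ=atan2(y, x)=-132.8436° <0 so +360° → 227.1564° ≈ 227.2°
Leg 2: φ1=-0.5845003, φ2=0.0232303, Δφ=0.6077306, Δλ=3.0453988 rad; a=sin²(Δφ/2)+cosφ1·cosφ2·sin²(Δλ/2)=0.9213626532; c=2·atan2(√a, √(1-a))=2.573122059; dist=6371·c=16393.361 ≈ 16393.4 km; running total=26617.1 km
Leg 2 bearing: y=sinΔλ·cosφ2=0.09601963, x=cosφ1·sinφ2-sinφ1·cosφ2·cosΔλ=-0.52971152; θ=atan2(y, x)=169.7257° ≈ 169.7°
Leg 3: φ1=0.0232303, φ2=0.7047535, Δφ=0.6815231, Δλ=-1.8769742 rad; a=sin²(Δφ/2)+cosφ1·cosφ2·sin²(Δλ/2)=0.6072500701; c=2·atan2(√a, √(1-a))=1.786976356; dist=6371·c=11384.826 ≈ 11384.8 km; running total=38001.9 km
Leg 3 bearing: y=sinΔλ·cosφ2=-0.72634327, x=cosφ1·sinφ2-sinφ1·cosφ2·cosΔλ=0.65300471; θ=atan2(y, x)=-48.0435° <0 so +360° → 311.9565° ≈ 312.0°
Leg 4: φ1=0.7047535, φ2=0.4399888, Δφ=-0.2647647, Δλ=1.0296867 rad; a=sin²(Δφ/2)+cosφ1·cosφ2·sin²(Δλ/2)=0.1845280537; c=2·atan2(√a, √(1-a))=0.888027091; dist=6371·c=5657.621 ≈ 5657.6 km; running total=43659.5 km
Leg 4 bearing: y=sinΔλ·cosφ2=0.77550080, x=cosφ1·sinφ2-sinφ1·cosφ2·cosΔλ=0.02254587; θ=atan2(y, x)=88.3347° ≈ 88.3°
Leg 5: φ1=0.4399888, φ2=0.8982337, Δφ=0.4582449, Δλ=-0.9674744 rad; a=sin²(Δφ/2)+cosφ1·cosφ2·sin²(Δλ/2)=0.1735091122; c=2·atan2(√a, √(1-a))=0.859281545; dist=6371·c=5474.483 ≈ 5474.5 km; running total=49134.0 km
Leg 5 bearing: y=sinΔλ·cosφ2=-0.51300659, x=cosφ1·sinφ2-sinφ1·cosφ2·cosΔλ=0.55717057; θ=atan2(y, x)=-42.6369° <0 so +360° → 317.3631° ≈ 317.4°
Leg 6: φ1=0.8982337, φ2=-0.1091005, Δφ=-1.0073342, Δλ=1.8671899 rad; a=sin²(Δφ/2)+cosφ1·cosφ2·sin²(Δλ/2)=0.6330248398; c=2·atan2(√a, √(1-a))=1.840089011; dist=6371·c=11723.207 ≈ 11723.2 km; running total=60857.2 km
Leg 6 bearing: y=sinΔλ·cosφ2=0.95070974, x=cosφ1·sinφ2-sinφ1·cosφ2·cosΔλ=0.15927511; θ=atan2(y, x)=80.4894° ≈ 80.5°
Leg 7: φ1=-0.1091005, φ2=1.0507318, Δφ=1.1598324, Δλ=-1.4296027 rad; a=sin²(Δφ/2)+cosφ1·cosφ2·sin²(Δλ/2)=0.5124863935; c=2·atan2(√a, √(1-a))=1.595771710; dist=6371·c=10166.662 ≈ 10166.7 km; running total=71023.9 km
Leg 7 bearing: y=sinΔλ·cosφ2=-0.49199095, x=cosφ1·sinφ2-sinφ1·cosφ2·cosΔλ=0.87024207; θ=atan2(y, x)=-29.4816° <0 so +360° → 330.5184° ≈ 330.5°

Leg 1: dist=10223.7 km, bearing=227.2°
Leg 2: dist=16393.4 km, bearing=169.7°
Leg 3: dist=11384.8 km, bearing=312.0°
Leg 4: dist=5657.6 km, bearing=88.3°
Leg 5: dist=5474.5 km, bearing=317.4°
Leg 6: dist=11723.2 km, bearing=80.5°
Leg 7: dist=10166.7 km, bearing=330.5°
Total: 71023.9 km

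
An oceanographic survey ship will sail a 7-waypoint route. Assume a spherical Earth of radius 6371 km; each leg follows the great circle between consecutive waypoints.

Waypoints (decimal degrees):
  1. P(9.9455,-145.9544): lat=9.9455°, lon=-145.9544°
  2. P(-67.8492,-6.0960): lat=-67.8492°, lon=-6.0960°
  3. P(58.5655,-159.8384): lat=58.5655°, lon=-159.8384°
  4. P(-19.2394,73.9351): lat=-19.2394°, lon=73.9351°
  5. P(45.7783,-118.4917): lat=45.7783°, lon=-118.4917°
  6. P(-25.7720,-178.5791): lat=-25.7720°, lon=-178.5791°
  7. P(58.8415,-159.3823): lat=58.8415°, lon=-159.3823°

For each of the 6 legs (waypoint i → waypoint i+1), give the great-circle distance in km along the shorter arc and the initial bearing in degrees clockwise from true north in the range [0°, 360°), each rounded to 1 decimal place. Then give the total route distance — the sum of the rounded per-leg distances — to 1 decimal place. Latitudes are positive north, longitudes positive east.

Leg 1: dist=12937.6 km, bearing=164.3°
Leg 2: dist=18364.1 km, bearing=244.2°
Leg 3: dist=13888.3 km, bearing=291.8°
Leg 4: dist=16851.2 km, bearing=18.4°
Leg 5: dist=9997.3 km, bearing=231.3°
Leg 6: dist=9574.2 km, bearing=9.8°
Total: 81612.7 km

Leg 1: φ1=0.1735817, φ2=-1.1841919, Δφ=-1.3577737, Δλ=2.4409896 rad; a=sin²(Δφ/2)+cosφ1·cosφ2·sin²(Δλ/2)=0.7219333666; c=2·atan2(√a, √(1-a))=2.030705515; dist=6371·c=12937.625 ≈ 12937.6 km; running total=12937.6 km
Leg 1 bearing: y=sinΔλ·cosφ2=0.24307332, x=cosφ1·sinφ2-sinφ1·cosφ2·cosΔλ=-0.86249503; θ=atan2(y, x)=164.2608° ≈ 164.3°
Leg 2: φ1=-1.1841919, φ2=1.0221608, Δφ=2.2063527, Δλ=-2.6833111 rad; a=sin²(Δφ/2)+cosφ1·cosφ2·sin²(Δλ/2)=0.9833056805; c=2·atan2(√a, √(1-a))=2.882455194; dist=6371·c=18364.122 ≈ 18364.1 km; running total=31301.7 km
Leg 2 bearing: y=sinΔλ·cosφ2=-0.23072598, x=cosφ1·sinφ2-sinφ1·cosφ2·cosΔλ=-0.11148093; θ=atan2(y, x)=-115.7887° <0 so +360° → 244.2113° ≈ 244.2°
Leg 3: φ1=1.0221608, φ2=-0.3357909, Δφ=-1.3579517, Δλ=4.0801173 rad; a=sin²(Δφ/2)+cosφ1·cosφ2·sin²(Δλ/2)=0.7860755264; c=2·atan2(√a, √(1-a))=2.179922551; dist=6371·c=13888.287 ≈ 13888.3 km; running total=45190.0 km
Leg 3 bearing: y=sinΔλ·cosφ2=-0.76163359, x=cosφ1·sinφ2-sinφ1·cosφ2·cosΔλ=0.30423256; θ=atan2(y, x)=-68.2259° <0 so +360° → 291.7741° ≈ 291.8°
Leg 4: φ1=-0.3357909, φ2=0.7989821, Δφ=1.1347729, Δλ=-3.3584812 rad; a=sin²(Δφ/2)+cosφ1·cosφ2·sin²(Δλ/2)=0.9396020291; c=2·atan2(√a, √(1-a))=2.644985360; dist=6371·c=16851.202 ≈ 16851.2 km; running total=62041.2 km
Leg 4 bearing: y=sinΔλ·cosφ2=0.15008287, x=cosφ1·sinφ2-sinφ1·cosφ2·cosΔλ=0.45218951; θ=atan2(y, x)=18.3611° ≈ 18.4°
Leg 5: φ1=0.7989821, φ2=-0.4498063, Δφ=-1.2487883, Δλ=-1.0487230 rad; a=sin²(Δφ/2)+cosφ1·cosφ2·sin²(Δλ/2)=0.4991949102; c=2·atan2(√a, √(1-a))=1.569186147; dist=6371·c=9997.285 ≈ 9997.3 km; running total=72038.5 km
Leg 5 bearing: y=sinΔλ·cosφ2=-0.78056897, x=cosφ1·sinφ2-sinφ1·cosφ2·cosΔλ=-0.62506759; θ=atan2(y, x)=-128.6872° <0 so +360° → 231.3128° ≈ 231.3°
Leg 6: φ1=-0.4498063, φ2=1.0269779, Δφ=1.4767842, Δλ=0.3350474 rad; a=sin²(Δφ/2)+cosφ1·cosφ2·sin²(Δλ/2)=0.4660175321; c=2·atan2(√a, √(1-a))=1.502778958; dist=6371·c=9574.205 ≈ 9574.2 km; running total=81612.7 km
Leg 6 bearing: y=sinΔλ·cosφ2=0.17013072, x=cosφ1·sinφ2-sinφ1·cosφ2·cosΔλ=0.98307492; θ=atan2(y, x)=9.8183° ≈ 9.8°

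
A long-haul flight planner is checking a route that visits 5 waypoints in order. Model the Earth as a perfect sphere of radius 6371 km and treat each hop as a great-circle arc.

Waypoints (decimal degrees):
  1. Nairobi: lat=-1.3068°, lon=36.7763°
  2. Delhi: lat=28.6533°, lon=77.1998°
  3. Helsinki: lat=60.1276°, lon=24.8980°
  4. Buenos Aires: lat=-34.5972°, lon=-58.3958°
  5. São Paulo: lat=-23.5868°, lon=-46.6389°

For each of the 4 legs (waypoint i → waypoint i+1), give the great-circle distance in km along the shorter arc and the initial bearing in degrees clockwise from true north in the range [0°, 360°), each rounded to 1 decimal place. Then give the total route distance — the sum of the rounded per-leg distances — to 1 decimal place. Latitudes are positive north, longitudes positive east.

Leg 1: φ1=-0.0228080, φ2=0.5000944, Δφ=0.5229024, Δλ=0.7055232 rad; a=sin²(Δφ/2)+cosφ1·cosφ2·sin²(Δλ/2)=0.1715322415; c=2·atan2(√a, √(1-a))=0.854049388; dist=6371·c=5441.149 ≈ 5441.1 km; running total=5441.1 km
Leg 1 bearing: y=sinΔλ·cosφ2=0.56902343, x=cosφ1·sinφ2-sinφ1·cosφ2·cosΔλ=0.49461911; θ=atan2(y, x)=49.0015° ≈ 49.0°
Leg 2: φ1=0.5000944, φ2=1.0494246, Δφ=0.5493302, Δλ=-0.9128386 rad; a=sin²(Δφ/2)+cosφ1·cosφ2·sin²(Δλ/2)=0.1584641336; c=2·atan2(√a, √(1-a))=0.818836090; dist=6371·c=5216.805 ≈ 5216.8 km; running total=10657.9 km
Leg 2 bearing: y=sinΔλ·cosφ2=-0.39409434, x=cosφ1·sinφ2-sinφ1·cosφ2·cosΔλ=0.61490053; θ=atan2(y, x)=-32.6561° <0 so +360° → 327.3439° ≈ 327.3°
Leg 3: φ1=1.0494246, φ2=-0.6038351, Δφ=-1.6532596, Δλ=-1.4537511 rad; a=sin²(Δφ/2)+cosφ1·cosφ2·sin²(Δλ/2)=0.7222425073; c=2·atan2(√a, √(1-a))=2.031395608; dist=6371·c=12942.021 ≈ 12942.0 km; running total=23599.9 km
Leg 3 bearing: y=sinΔλ·cosφ2=-0.81753204, x=cosφ1·sinφ2-sinφ1·cosφ2·cosΔλ=-0.36616175; θ=atan2(y, x)=-114.1270° <0 so +360° → 245.8730° ≈ 245.9°
Leg 4: φ1=-0.6038351, φ2=-0.4116673, Δφ=0.1921677, Δλ=0.2051966 rad; a=sin²(Δφ/2)+cosφ1·cosφ2·sin²(Δλ/2)=0.0171169593; c=2·atan2(√a, √(1-a))=0.262415885; dist=6371·c=1671.852 ≈ 1671.9 km; running total=25271.8 km
Leg 4 bearing: y=sinΔλ·cosφ2=0.18673654, x=cosφ1·sinφ2-sinφ1·cosφ2·cosΔλ=0.18007038; θ=atan2(y, x)=46.0412° ≈ 46.0°

Leg 1: dist=5441.1 km, bearing=49.0°
Leg 2: dist=5216.8 km, bearing=327.3°
Leg 3: dist=12942.0 km, bearing=245.9°
Leg 4: dist=1671.9 km, bearing=46.0°
Total: 25271.8 km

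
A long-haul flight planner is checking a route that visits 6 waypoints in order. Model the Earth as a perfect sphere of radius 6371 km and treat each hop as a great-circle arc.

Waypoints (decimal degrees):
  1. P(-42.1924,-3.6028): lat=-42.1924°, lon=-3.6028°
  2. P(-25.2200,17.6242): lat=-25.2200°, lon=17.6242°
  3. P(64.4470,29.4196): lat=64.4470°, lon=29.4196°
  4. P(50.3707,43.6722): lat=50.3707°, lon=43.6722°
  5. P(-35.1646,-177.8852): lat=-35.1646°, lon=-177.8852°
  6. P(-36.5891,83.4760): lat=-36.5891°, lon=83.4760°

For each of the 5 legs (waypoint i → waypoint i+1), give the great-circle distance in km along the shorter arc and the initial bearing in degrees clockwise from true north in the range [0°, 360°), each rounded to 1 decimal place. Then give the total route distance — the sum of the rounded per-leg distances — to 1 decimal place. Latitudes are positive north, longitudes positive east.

Leg 1: dist=2708.7 km, bearing=52.6°
Leg 2: dist=10023.0 km, bearing=5.1°
Leg 3: dist=1773.5 km, bearing=145.1°
Leg 4: dist=16288.4 km, bearing=79.2°
Leg 5: dist=8432.6 km, bearing=235.0°
Total: 39226.2 km

Leg 1: φ1=-0.7363963, φ2=-0.4401720, Δφ=0.2962243, Δλ=0.3704810 rad; a=sin²(Δφ/2)+cosφ1·cosφ2·sin²(Δλ/2)=0.0445150835; c=2·atan2(√a, √(1-a))=0.425167072; dist=6371·c=2708.739 ≈ 2708.7 km; running total=2708.7 km
Leg 1 bearing: y=sinΔλ·cosφ2=0.32755136, x=cosφ1·sinφ2-sinφ1·cosφ2·cosΔλ=0.25068720; θ=atan2(y, x)=52.5718° ≈ 52.6°
Leg 2: φ1=-0.4401720, φ2=1.1248123, Δφ=1.5649844, Δλ=0.2058686 rad; a=sin²(Δφ/2)+cosφ1·cosφ2·sin²(Δλ/2)=0.5012141218; c=2·atan2(√a, √(1-a))=1.573224573; dist=6371·c=10023.014 ≈ 10023.0 km; running total=12731.7 km
Leg 2 bearing: y=sinΔλ·cosφ2=0.08817462, x=cosφ1·sinφ2-sinφ1·cosφ2·cosΔλ=0.99610207; θ=atan2(y, x)=5.0586° ≈ 5.1°
Leg 3: φ1=1.1248123, φ2=0.8791346, Δφ=-0.2456778, Δλ=0.2487548 rad; a=sin²(Δφ/2)+cosφ1·cosφ2·sin²(Δλ/2)=0.0192477834; c=2·atan2(√a, √(1-a))=0.278370684; dist=6371·c=1773.500 ≈ 1773.5 km; running total=14505.2 km
Leg 3 bearing: y=sinΔλ·cosφ2=0.15702904, x=cosφ1·sinφ2-sinφ1·cosφ2·cosΔλ=-0.22550190; θ=atan2(y, x)=145.1484° ≈ 145.1°
Leg 4: φ1=0.8791346, φ2=-0.6137381, Δφ=-1.4928726, Δλ=-3.8669061 rad; a=sin²(Δφ/2)+cosφ1·cosφ2·sin²(Δλ/2)=0.9168717815; c=2·atan2(√a, √(1-a))=2.556649659; dist=6371·c=16288.415 ≈ 16288.4 km; running total=30793.6 km
Leg 4 bearing: y=sinΔλ·cosφ2=0.54230559, x=cosφ1·sinφ2-sinφ1·cosφ2·cosΔλ=0.10380903; θ=atan2(y, x)=79.1634° ≈ 79.2°
Leg 5: φ1=-0.6137381, φ2=-0.6386003, Δφ=-0.0248622, Δλ=4.5616135 rad; a=sin²(Δφ/2)+cosφ1·cosφ2·sin²(Δλ/2)=0.3776498772; c=2·atan2(√a, √(1-a))=1.323585799; dist=6371·c=8432.565 ≈ 8432.6 km; running total=39226.2 km
Leg 5 bearing: y=sinΔλ·cosφ2=-0.79382155, x=cosφ1·sinφ2-sinφ1·cosφ2·cosΔλ=-0.55674872; θ=atan2(y, x)=-125.0440° <0 so +360° → 234.9560° ≈ 235.0°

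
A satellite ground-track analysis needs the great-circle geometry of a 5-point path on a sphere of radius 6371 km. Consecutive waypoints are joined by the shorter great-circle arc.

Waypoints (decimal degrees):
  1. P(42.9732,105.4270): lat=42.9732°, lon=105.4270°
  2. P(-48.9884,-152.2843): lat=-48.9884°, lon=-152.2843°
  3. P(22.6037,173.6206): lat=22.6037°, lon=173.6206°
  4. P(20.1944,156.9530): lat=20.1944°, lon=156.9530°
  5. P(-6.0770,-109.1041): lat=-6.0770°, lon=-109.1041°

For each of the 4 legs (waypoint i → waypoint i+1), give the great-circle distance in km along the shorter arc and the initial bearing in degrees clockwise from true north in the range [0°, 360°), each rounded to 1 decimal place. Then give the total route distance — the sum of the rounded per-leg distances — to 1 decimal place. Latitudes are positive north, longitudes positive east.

Leg 1: φ1=0.7500238, φ2=-0.8550089, Δφ=-1.6050327, Δλ=-4.4979107 rad; a=sin²(Δφ/2)+cosφ1·cosφ2·sin²(Δλ/2)=0.8082760707; c=2·atan2(√a, √(1-a))=2.235152214; dist=6371·c=14240.155 ≈ 14240.2 km; running total=14240.2 km
Leg 1 bearing: y=sinΔλ·cosφ2=0.64117641, x=cosφ1·sinφ2-sinφ1·cosφ2·cosΔλ=-0.45689854; θ=atan2(y, x)=125.4734° ≈ 125.5°
Leg 2: φ1=-0.8550089, φ2=0.3945090, Δφ=1.2495179, Δλ=5.6881136 rad; a=sin²(Δφ/2)+cosφ1·cosφ2·sin²(Δλ/2)=0.3941765134; c=2·atan2(√a, √(1-a))=1.357536525; dist=6371·c=8648.865 ≈ 8648.9 km; running total=22889.1 km
Leg 2 bearing: y=sinΔλ·cosφ2=-0.51750835, x=cosφ1·sinφ2-sinφ1·cosφ2·cosΔλ=0.82909026; θ=atan2(y, x)=-31.9719° <0 so +360° → 328.0281° ≈ 328.0°
Leg 3: φ1=0.3945090, φ2=0.3524588, Δφ=-0.0420502, Δλ=-0.2909045 rad; a=sin²(Δφ/2)+cosφ1·cosφ2·sin²(Δλ/2)=0.0186436759; c=2·atan2(√a, √(1-a))=0.273939440; dist=6371·c=1745.268 ≈ 1745.3 km; running total=24634.4 km
Leg 3 bearing: y=sinΔλ·cosφ2=-0.26918716, x=cosφ1·sinφ2-sinφ1·cosφ2·cosΔλ=-0.02688181; θ=atan2(y, x)=-95.7028° <0 so +360° → 264.2972° ≈ 264.3°
Leg 4: φ1=0.3524588, φ2=-0.1060637, Δφ=-0.4585224, Δλ=-4.6435724 rad; a=sin²(Δφ/2)+cosφ1·cosφ2·sin²(Δλ/2)=0.5503589207; c=2·atan2(√a, √(1-a))=1.671685232; dist=6371·c=10650.307 ≈ 10650.3 km; running total=35284.7 km
Leg 4 bearing: y=sinΔλ·cosφ2=0.99202690, x=cosφ1·sinφ2-sinφ1·cosφ2·cosΔλ=-0.07575326; θ=atan2(y, x)=94.3668° ≈ 94.4°

Leg 1: dist=14240.2 km, bearing=125.5°
Leg 2: dist=8648.9 km, bearing=328.0°
Leg 3: dist=1745.3 km, bearing=264.3°
Leg 4: dist=10650.3 km, bearing=94.4°
Total: 35284.7 km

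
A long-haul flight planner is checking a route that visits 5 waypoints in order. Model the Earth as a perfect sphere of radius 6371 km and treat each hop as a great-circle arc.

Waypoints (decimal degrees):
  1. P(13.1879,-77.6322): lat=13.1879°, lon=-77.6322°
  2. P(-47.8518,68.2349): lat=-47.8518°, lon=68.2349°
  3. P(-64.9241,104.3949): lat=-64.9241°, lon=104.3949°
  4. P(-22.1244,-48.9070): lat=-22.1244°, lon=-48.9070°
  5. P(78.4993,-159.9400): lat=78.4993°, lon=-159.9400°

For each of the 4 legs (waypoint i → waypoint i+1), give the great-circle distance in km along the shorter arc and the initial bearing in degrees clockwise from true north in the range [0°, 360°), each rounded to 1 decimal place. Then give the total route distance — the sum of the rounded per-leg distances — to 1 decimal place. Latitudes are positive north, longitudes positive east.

Leg 1: dist=15037.0 km, bearing=147.7°
Leg 2: dist=2856.6 km, bearing=144.8°
Leg 3: dist=10068.9 km, bearing=204.6°
Leg 4: dist=12877.2 km, bearing=348.1°
Total: 40839.7 km

Leg 1: φ1=0.2301723, φ2=-0.8351715, Δφ=-1.0653437, Δλ=2.5458612 rad; a=sin²(Δφ/2)+cosφ1·cosφ2·sin²(Δλ/2)=0.8549774198; c=2·atan2(√a, √(1-a))=2.360230408; dist=6371·c=15037.028 ≈ 15037.0 km; running total=15037.0 km
Leg 1 bearing: y=sinΔλ·cosφ2=0.37653613, x=cosφ1·sinφ2-sinφ1·cosφ2·cosΔλ=-0.59513416; θ=atan2(y, x)=147.6788° ≈ 147.7°
Leg 2: φ1=-0.8351715, φ2=-1.1331393, Δφ=-0.2979678, Δλ=0.6311111 rad; a=sin²(Δφ/2)+cosφ1·cosφ2·sin²(Δλ/2)=0.0494244601; c=2·atan2(√a, √(1-a))=0.448378812; dist=6371·c=2856.621 ≈ 2856.6 km; running total=17893.6 km
Leg 2 bearing: y=sinΔλ·cosφ2=0.25007077, x=cosφ1·sinφ2-sinφ1·cosφ2·cosΔλ=-0.35410640; θ=atan2(y, x)=144.7702° ≈ 144.8°
Leg 3: φ1=-1.1331393, φ2=-0.3861436, Δφ=0.7469957, Δλ=-2.6756229 rad; a=sin²(Δφ/2)+cosφ1·cosφ2·sin²(Δλ/2)=0.5048163942; c=2·atan2(√a, √(1-a))=1.580429264; dist=6371·c=10068.915 ≈ 10068.9 km; running total=27962.5 km
Leg 3 bearing: y=sinΔλ·cosφ2=-0.41620745, x=cosφ1·sinφ2-sinφ1·cosφ2·cosΔλ=-0.90921866; θ=atan2(y, x)=-155.4034° <0 so +360° → 204.5966° ≈ 204.6°
Leg 4: φ1=-0.3861436, φ2=1.3700712, Δφ=1.7562149, Δλ=-1.9378914 rad; a=sin²(Δφ/2)+cosφ1·cosφ2·sin²(Δλ/2)=0.7176733684; c=2·atan2(√a, √(1-a))=2.021219718; dist=6371·c=12877.191 ≈ 12877.2 km; running total=40839.7 km
Leg 4 bearing: y=sinΔλ·cosφ2=-0.18609599, x=cosφ1·sinφ2-sinφ1·cosφ2·cosΔλ=0.88081865; θ=atan2(y, x)=-11.9298° <0 so +360° → 348.0702° ≈ 348.1°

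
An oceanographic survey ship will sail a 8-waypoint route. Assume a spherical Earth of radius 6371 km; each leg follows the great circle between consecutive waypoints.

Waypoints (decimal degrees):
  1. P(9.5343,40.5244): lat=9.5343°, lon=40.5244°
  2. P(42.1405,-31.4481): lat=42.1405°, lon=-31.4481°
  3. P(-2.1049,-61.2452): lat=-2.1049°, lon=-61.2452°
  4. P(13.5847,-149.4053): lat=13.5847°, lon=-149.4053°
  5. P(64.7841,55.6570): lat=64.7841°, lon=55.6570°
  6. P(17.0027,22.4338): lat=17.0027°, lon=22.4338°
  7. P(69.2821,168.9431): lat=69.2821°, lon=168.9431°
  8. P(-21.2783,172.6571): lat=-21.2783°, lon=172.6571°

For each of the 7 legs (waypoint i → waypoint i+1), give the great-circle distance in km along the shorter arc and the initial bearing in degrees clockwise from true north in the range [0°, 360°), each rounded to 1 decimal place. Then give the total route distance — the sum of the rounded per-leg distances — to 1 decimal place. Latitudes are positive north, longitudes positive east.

Leg 1: φ1=0.1664049, φ2=0.7354905, Δφ=0.5690855, Δλ=-1.2561571 rad; a=sin²(Δφ/2)+cosφ1·cosφ2·sin²(Δλ/2)=0.3312798767; c=2·atan2(√a, √(1-a))=1.226600005; dist=6371·c=7814.669 ≈ 7814.7 km; running total=7814.7 km
Leg 1 bearing: y=sinΔλ·cosφ2=-0.70510002, x=cosφ1·sinφ2-sinφ1·cosφ2·cosΔλ=0.62367302; θ=atan2(y, x)=-48.5067° <0 so +360° → 311.4933° ≈ 311.5°
Leg 2: φ1=0.7354905, φ2=-0.0367374, Δφ=-0.7722279, Δλ=-0.5200575 rad; a=sin²(Δφ/2)+cosφ1·cosφ2·sin²(Δλ/2)=0.1908046936; c=2·atan2(√a, √(1-a))=0.904103180; dist=6371·c=5760.041 ≈ 5760.0 km; running total=13574.7 km
Leg 2 bearing: y=sinΔλ·cosφ2=-0.49659474, x=cosφ1·sinφ2-sinφ1·cosφ2·cosΔλ=-0.60908679; θ=atan2(y, x)=-140.8093° <0 so +360° → 219.1907° ≈ 219.2°
Leg 3: φ1=-0.0367374, φ2=0.2370977, Δφ=0.2738352, Δλ=-1.5386840 rad; a=sin²(Δφ/2)+cosφ1·cosφ2·sin²(Δλ/2)=0.4887197665; c=2·atan2(√a, √(1-a))=1.548233946; dist=6371·c=9863.798 ≈ 9863.8 km; running total=23438.5 km
Leg 3 bearing: y=sinΔλ·cosφ2=-0.97152262, x=cosφ1·sinφ2-sinφ1·cosφ2·cosΔλ=0.23587034; θ=atan2(y, x)=-76.3535° <0 so +360° → 283.6465° ≈ 283.6°
Leg 4: φ1=0.2370977, φ2=1.1306958, Δφ=0.8935981, Δλ=3.5790123 rad; a=sin²(Δφ/2)+cosφ1·cosφ2·sin²(Δλ/2)=0.5813108786; c=2·atan2(√a, √(1-a))=1.734143529; dist=6371·c=11048.228 ≈ 11048.2 km; running total=34486.7 km
Leg 4 bearing: y=sinΔλ·cosφ2=-0.18046795, x=cosφ1·sinφ2-sinφ1·cosφ2·cosΔλ=0.97004406; θ=atan2(y, x)=-10.5389° <0 so +360° → 349.4611° ≈ 349.5°
Leg 5: φ1=1.1306958, φ2=0.2967531, Δφ=-0.8339428, Δλ=-0.5798542 rad; a=sin²(Δφ/2)+cosφ1·cosφ2·sin²(Δλ/2)=0.1973165016; c=2·atan2(√a, √(1-a))=0.920569458; dist=6371·c=5864.948 ≈ 5864.9 km; running total=40351.6 km
Leg 5 bearing: y=sinΔλ·cosφ2=-0.52395374, x=cosφ1·sinφ2-sinφ1·cosφ2·cosΔλ=-0.59916882; θ=atan2(y, x)=-138.8314° <0 so +360° → 221.1686° ≈ 221.2°
Leg 6: φ1=0.2967531, φ2=1.2092008, Δφ=0.9124477, Δλ=2.5570697 rad; a=sin²(Δφ/2)+cosφ1·cosφ2·sin²(Δλ/2)=0.5043151067; c=2·atan2(√a, √(1-a))=1.579426647; dist=6371·c=10062.527 ≈ 10062.5 km; running total=50414.1 km
Leg 6 bearing: y=sinΔλ·cosφ2=0.19520925, x=cosφ1·sinφ2-sinφ1·cosφ2·cosΔλ=0.98072365; θ=atan2(y, x)=11.2574° ≈ 11.3°
Leg 7: φ1=1.2092008, φ2=-0.3713764, Δφ=-1.5805772, Δλ=0.0648215 rad; a=sin²(Δφ/2)+cosφ1·cosφ2·sin²(Δλ/2)=0.5052364971; c=2·atan2(√a, √(1-a))=1.581269512; dist=6371·c=10074.268 ≈ 10074.3 km; running total=60488.4 km
Leg 7 bearing: y=sinΔλ·cosφ2=0.06036027, x=cosφ1·sinφ2-sinφ1·cosφ2·cosΔλ=-0.99812171; θ=atan2(y, x)=176.5393° ≈ 176.5°

Leg 1: dist=7814.7 km, bearing=311.5°
Leg 2: dist=5760.0 km, bearing=219.2°
Leg 3: dist=9863.8 km, bearing=283.6°
Leg 4: dist=11048.2 km, bearing=349.5°
Leg 5: dist=5864.9 km, bearing=221.2°
Leg 6: dist=10062.5 km, bearing=11.3°
Leg 7: dist=10074.3 km, bearing=176.5°
Total: 60488.4 km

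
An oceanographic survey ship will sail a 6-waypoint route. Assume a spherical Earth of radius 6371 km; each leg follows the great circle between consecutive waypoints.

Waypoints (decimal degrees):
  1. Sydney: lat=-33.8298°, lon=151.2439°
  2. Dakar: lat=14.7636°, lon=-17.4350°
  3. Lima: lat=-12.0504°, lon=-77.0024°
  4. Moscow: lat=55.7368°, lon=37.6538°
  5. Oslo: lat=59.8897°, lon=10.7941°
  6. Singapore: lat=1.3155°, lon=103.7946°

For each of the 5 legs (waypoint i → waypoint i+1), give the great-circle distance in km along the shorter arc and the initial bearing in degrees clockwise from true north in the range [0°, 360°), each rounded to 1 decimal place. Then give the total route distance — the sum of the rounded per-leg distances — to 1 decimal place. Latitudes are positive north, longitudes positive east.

Leg 1: dist=17608.7 km, bearing=211.0°
Leg 2: dist=7205.2 km, bearing=248.7°
Leg 3: dist=12644.8 km, bearing=34.0°
Leg 4: dist=1643.7 km, bearing=297.3°
Leg 5: dist=10048.3 km, bearing=86.7°
Total: 49150.7 km

Leg 1: φ1=-0.5904414, φ2=0.2576734, Δφ=0.8481148, Δλ=-2.9440022 rad; a=sin²(Δφ/2)+cosφ1·cosφ2·sin²(Δλ/2)=0.9647560497; c=2·atan2(√a, √(1-a))=2.763883987; dist=6371·c=17608.705 ≈ 17608.7 km; running total=17608.7 km
Leg 1 bearing: y=sinΔλ·cosφ2=-0.18982627, x=cosφ1·sinφ2-sinφ1·cosφ2·cosΔλ=-0.31618546; θ=atan2(y, x)=-149.0209° <0 so +360° → 210.9791° ≈ 211.0°
Leg 2: φ1=0.2576734, φ2=-0.2103192, Δφ=-0.4679926, Δλ=-1.0396473 rad; a=sin²(Δφ/2)+cosφ1·cosφ2·sin²(Δλ/2)=0.2870965123; c=2·atan2(√a, √(1-a))=1.130942759; dist=6371·c=7205.236 ≈ 7205.2 km; running total=24813.9 km
Leg 2 bearing: y=sinΔλ·cosφ2=-0.84322589, x=cosφ1·sinφ2-sinφ1·cosφ2·cosΔλ=-0.32811357; θ=atan2(y, x)=-111.2619° <0 so +360° → 248.7381° ≈ 248.7°
Leg 3: φ1=-0.2103192, φ2=0.9727907, Δφ=1.1831098, Δλ=2.0011282 rad; a=sin²(Δφ/2)+cosφ1·cosφ2·sin²(Δλ/2)=0.7011162291; c=2·atan2(√a, √(1-a))=1.984750283; dist=6371·c=12644.844 ≈ 12644.8 km; running total=37458.7 km
Leg 3 bearing: y=sinΔλ·cosφ2=0.51166557, x=cosφ1·sinφ2-sinφ1·cosφ2·cosΔλ=0.75921499; θ=atan2(y, x)=33.9776° ≈ 34.0°
Leg 4: φ1=0.9727907, φ2=1.0452725, Δφ=0.0724818, Δλ=-0.4687902 rad; a=sin²(Δφ/2)+cosφ1·cosφ2·sin²(Δλ/2)=0.0165480427; c=2·atan2(√a, √(1-a))=0.257993304; dist=6371·c=1643.675 ≈ 1643.7 km; running total=39102.4 km
Leg 4 bearing: y=sinΔλ·cosφ2=-0.22665649, x=cosφ1·sinφ2-sinφ1·cosφ2·cosΔλ=0.11714800; θ=atan2(y, x)=-62.6677° <0 so +360° → 297.3323° ≈ 297.3°
Leg 5: φ1=1.0452725, φ2=0.0229598, Δφ=-1.0223126, Δλ=1.6231649 rad; a=sin²(Δφ/2)+cosφ1·cosφ2·sin²(Δλ/2)=0.5031963701; c=2·atan2(√a, √(1-a))=1.577189111; dist=6371·c=10048.272 ≈ 10048.3 km; running total=49150.7 km
Leg 5 bearing: y=sinΔλ·cosφ2=0.99836587, x=cosφ1·sinφ2-sinφ1·cosφ2·cosΔλ=0.05678656; θ=atan2(y, x)=86.7446° ≈ 86.7°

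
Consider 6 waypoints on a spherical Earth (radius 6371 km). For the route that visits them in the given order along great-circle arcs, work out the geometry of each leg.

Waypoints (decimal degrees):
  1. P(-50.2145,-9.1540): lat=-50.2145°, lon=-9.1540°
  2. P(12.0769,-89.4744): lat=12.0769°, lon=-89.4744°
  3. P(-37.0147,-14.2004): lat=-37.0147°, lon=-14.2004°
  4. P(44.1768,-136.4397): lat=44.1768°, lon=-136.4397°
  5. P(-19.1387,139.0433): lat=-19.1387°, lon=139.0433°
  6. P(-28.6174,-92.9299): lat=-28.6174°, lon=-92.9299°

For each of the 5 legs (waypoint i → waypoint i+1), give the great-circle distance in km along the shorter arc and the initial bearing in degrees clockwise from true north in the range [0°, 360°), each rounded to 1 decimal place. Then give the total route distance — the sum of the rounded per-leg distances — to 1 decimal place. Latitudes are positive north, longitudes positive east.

Leg 1: dist=10361.7 km, bearing=285.1°
Leg 2: dist=9545.1 km, bearing=129.3°
Leg 3: dist=15174.9 km, bearing=298.3°
Leg 4: dist=11055.4 km, bearing=252.4°
Leg 5: dist=12311.9 km, bearing=132.3°
Total: 58449.0 km

Leg 1: φ1=-0.8764084, φ2=0.2107817, Δφ=1.0871900, Δλ=-1.4018554 rad; a=sin²(Δφ/2)+cosφ1·cosφ2·sin²(Δλ/2)=0.5277822374; c=2·atan2(√a, √(1-a))=1.626389433; dist=6371·c=10361.727 ≈ 10361.7 km; running total=10361.7 km
Leg 1 bearing: y=sinΔλ·cosφ2=-0.96394616, x=cosφ1·sinφ2-sinφ1·cosφ2·cosΔλ=0.26023143; θ=atan2(y, x)=-74.8923° <0 so +360° → 285.1077° ≈ 285.1°
Leg 2: φ1=0.2107817, φ2=-0.6460284, Δφ=-0.8568101, Δλ=1.3137791 rad; a=sin²(Δφ/2)+cosφ1·cosφ2·sin²(Δλ/2)=0.4637390330; c=2·atan2(√a, √(1-a))=1.498210671; dist=6371·c=9545.100 ≈ 9545.1 km; running total=19906.8 km
Leg 2 bearing: y=sinΔλ·cosφ2=0.77225297, x=cosφ1·sinφ2-sinφ1·cosφ2·cosΔλ=-0.63116235; θ=atan2(y, x)=129.2591° ≈ 129.3°
Leg 3: φ1=-0.6460284, φ2=0.7710306, Δφ=1.4170590, Δλ=-2.1334783 rad; a=sin²(Δφ/2)+cosφ1·cosφ2·sin²(Δλ/2)=0.8625121670; c=2·atan2(√a, √(1-a))=2.381866052; dist=6371·c=15174.869 ≈ 15174.9 km; running total=35081.7 km
Leg 3 bearing: y=sinΔλ·cosφ2=-0.60662140, x=cosφ1·sinφ2-sinφ1·cosφ2·cosΔλ=0.32611377; θ=atan2(y, x)=-61.7380° <0 so +360° → 298.2620° ≈ 298.3°
Leg 4: φ1=0.7710306, φ2=-0.3340333, Δφ=-1.1050639, Δλ=4.8080854 rad; a=sin²(Δφ/2)+cosφ1·cosφ2·sin²(Δλ/2)=0.5818671322; c=2·atan2(√a, √(1-a))=1.735271150; dist=6371·c=11055.412 ≈ 11055.4 km; running total=46137.1 km
Leg 4 bearing: y=sinΔλ·cosφ2=-0.94040517, x=cosφ1·sinφ2-sinφ1·cosφ2·cosΔλ=-0.29804230; θ=atan2(y, x)=-107.5850° <0 so +360° → 252.4150° ≈ 252.4°
Leg 5: φ1=-0.3340333, φ2=-0.4994679, Δφ=-0.1654345, Δλ=-4.0486961 rad; a=sin²(Δφ/2)+cosφ1·cosφ2·sin²(Δλ/2)=0.6769274882; c=2·atan2(√a, √(1-a))=1.932485879; dist=6371·c=12311.868 ≈ 12311.9 km; running total=58449.0 km
Leg 5 bearing: y=sinΔλ·cosφ2=0.69149257, x=cosφ1·sinφ2-sinφ1·cosφ2·cosΔλ=-0.62978146; θ=atan2(y, x)=132.3259° ≈ 132.3°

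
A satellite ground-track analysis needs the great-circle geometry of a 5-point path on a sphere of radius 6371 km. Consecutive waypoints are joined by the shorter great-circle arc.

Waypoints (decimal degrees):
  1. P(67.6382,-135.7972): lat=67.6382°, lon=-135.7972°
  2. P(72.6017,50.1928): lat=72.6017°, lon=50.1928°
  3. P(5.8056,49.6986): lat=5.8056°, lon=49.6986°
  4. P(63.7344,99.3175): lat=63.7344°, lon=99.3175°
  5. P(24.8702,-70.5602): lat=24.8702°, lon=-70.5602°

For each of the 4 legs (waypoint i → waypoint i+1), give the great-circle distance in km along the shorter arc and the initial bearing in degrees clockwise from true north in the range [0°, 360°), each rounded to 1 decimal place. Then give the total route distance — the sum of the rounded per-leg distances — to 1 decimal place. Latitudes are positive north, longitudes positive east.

Leg 1: dist=4414.9 km, bearing=357.2°
Leg 2: dist=7427.5 km, bearing=180.5°
Leg 3: dist=7552.1 km, bearing=21.3°
Leg 4: dist=10122.9 km, bearing=350.8°
Total: 29517.4 km

Leg 1: φ1=1.1805093, φ2=1.2671387, Δφ=0.0866294, Δλ=3.2461379 rad; a=sin²(Δφ/2)+cosφ1·cosφ2·sin²(Δλ/2)=0.1153248905; c=2·atan2(√a, √(1-a))=0.692972946; dist=6371·c=4414.931 ≈ 4414.9 km; running total=4414.9 km
Leg 1 bearing: y=sinΔλ·cosφ2=-0.03120341, x=cosφ1·sinφ2-sinφ1·cosφ2·cosΔλ=0.63806472; θ=atan2(y, x)=-2.7997° <0 so +360° → 357.2003° ≈ 357.2°
Leg 2: φ1=1.2671387, φ2=0.1013268, Δφ=-1.1658119, Δλ=-0.0086254 rad; a=sin²(Δφ/2)+cosφ1·cosφ2·sin²(Δλ/2)=0.3030032968; c=2·atan2(√a, √(1-a))=1.165823912; dist=6371·c=7427.464 ≈ 7427.5 km; running total=11842.4 km
Leg 2 bearing: y=sinΔλ·cosφ2=-0.00858107, x=cosφ1·sinφ2-sinφ1·cosφ2·cosΔλ=-0.91907321; θ=atan2(y, x)=-179.4651° <0 so +360° → 180.5349° ≈ 180.5°
Leg 3: φ1=0.1013268, φ2=1.1123751, Δφ=1.0110483, Δλ=0.8660132 rad; a=sin²(Δφ/2)+cosφ1·cosφ2·sin²(Δλ/2)=0.3120288558; c=2·atan2(√a, √(1-a))=1.185382878; dist=6371·c=7552.074 ≈ 7552.1 km; running total=19394.5 km
Leg 3 bearing: y=sinΔλ·cosφ2=0.33710032, x=cosφ1·sinφ2-sinφ1·cosφ2·cosΔλ=0.86315165; θ=atan2(y, x)=21.3329° ≈ 21.3°
Leg 4: φ1=1.1123751, φ2=0.4340669, Δφ=-0.6783083, Δλ=-2.9649252 rad; a=sin²(Δφ/2)+cosφ1·cosφ2·sin²(Δλ/2)=0.5090513043; c=2·atan2(√a, √(1-a))=1.588899924; dist=6371·c=10122.881 ≈ 10122.9 km; running total=29517.4 km
Leg 4 bearing: y=sinΔλ·cosφ2=-0.15945135, x=cosφ1·sinφ2-sinφ1·cosφ2·cosΔλ=0.98703980; θ=atan2(y, x)=-9.1766° <0 so +360° → 350.8234° ≈ 350.8°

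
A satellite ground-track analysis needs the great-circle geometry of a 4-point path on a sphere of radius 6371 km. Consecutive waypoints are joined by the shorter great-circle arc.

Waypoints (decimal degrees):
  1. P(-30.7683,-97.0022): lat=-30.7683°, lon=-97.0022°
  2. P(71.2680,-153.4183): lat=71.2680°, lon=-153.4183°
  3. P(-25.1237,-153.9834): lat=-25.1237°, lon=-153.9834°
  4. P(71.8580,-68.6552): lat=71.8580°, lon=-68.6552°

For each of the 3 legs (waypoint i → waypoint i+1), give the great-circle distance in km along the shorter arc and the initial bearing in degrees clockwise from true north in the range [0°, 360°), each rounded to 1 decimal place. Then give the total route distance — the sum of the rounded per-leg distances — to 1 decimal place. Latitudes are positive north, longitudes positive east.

Leg 1: φ1=-0.5370081, φ2=1.2438613, Δφ=1.7808694, Δλ=-0.9846467 rad; a=sin²(Δφ/2)+cosφ1·cosφ2·sin²(Δλ/2)=0.6659163196; c=2·atan2(√a, √(1-a))=1.909041957; dist=6371·c=12162.506 ≈ 12162.5 km; running total=12162.5 km
Leg 1 bearing: y=sinΔλ·cosφ2=-0.26753589, x=cosφ1·sinφ2-sinφ1·cosφ2·cosΔλ=0.90460580; θ=atan2(y, x)=-16.4755° <0 so +360° → 343.5245° ≈ 343.5°
Leg 2: φ1=1.2438613, φ2=-0.4384913, Δφ=-1.6823525, Δλ=-0.0098629 rad; a=sin²(Δφ/2)+cosφ1·cosφ2·sin²(Δλ/2)=0.5556695567; c=2·atan2(√a, √(1-a))=1.682366767; dist=6371·c=10718.359 ≈ 10718.4 km; running total=22880.9 km
Leg 2 bearing: y=sinΔλ·cosφ2=-0.00892962, x=cosφ1·sinφ2-sinφ1·cosφ2·cosΔλ=-0.99374235; θ=atan2(y, x)=-179.4852° <0 so +360° → 180.5148° ≈ 180.5°
Leg 3: φ1=-0.4384913, φ2=1.2541587, Δφ=1.6926500, Δλ=1.4892580 rad; a=sin²(Δφ/2)+cosφ1·cosφ2·sin²(Δλ/2)=0.6902530113; c=2·atan2(√a, √(1-a))=1.961139744; dist=6371·c=12494.421 ≈ 12494.4 km; running total=35375.3 km
Leg 3 bearing: y=sinΔλ·cosφ2=0.31033860, x=cosφ1·sinφ2-sinφ1·cosφ2·cosΔλ=0.87115160; θ=atan2(y, x)=19.6079° ≈ 19.6°

Leg 1: dist=12162.5 km, bearing=343.5°
Leg 2: dist=10718.4 km, bearing=180.5°
Leg 3: dist=12494.4 km, bearing=19.6°
Total: 35375.3 km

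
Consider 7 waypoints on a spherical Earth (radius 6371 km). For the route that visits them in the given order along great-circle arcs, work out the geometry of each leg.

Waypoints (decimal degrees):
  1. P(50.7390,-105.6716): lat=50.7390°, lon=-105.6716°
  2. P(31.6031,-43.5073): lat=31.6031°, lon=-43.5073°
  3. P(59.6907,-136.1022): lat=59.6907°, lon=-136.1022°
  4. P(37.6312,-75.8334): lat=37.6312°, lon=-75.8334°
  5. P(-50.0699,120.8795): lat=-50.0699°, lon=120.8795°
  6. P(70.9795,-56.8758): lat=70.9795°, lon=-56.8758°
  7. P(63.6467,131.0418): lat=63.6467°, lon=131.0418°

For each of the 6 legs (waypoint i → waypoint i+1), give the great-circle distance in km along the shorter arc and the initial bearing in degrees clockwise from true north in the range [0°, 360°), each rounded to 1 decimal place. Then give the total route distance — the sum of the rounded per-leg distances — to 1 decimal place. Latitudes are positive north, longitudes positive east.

Leg 1: φ1=0.8855626, φ2=0.5515781, Δφ=-0.3339845, Δλ=1.0849717 rad; a=sin²(Δφ/2)+cosφ1·cosφ2·sin²(Δλ/2)=0.1712886604; c=2·atan2(√a, √(1-a))=0.853403057; dist=6371·c=5437.031 ≈ 5437.0 km; running total=5437.0 km
Leg 1 bearing: y=sinΔλ·cosφ2=0.75314872, x=cosφ1·sinφ2-sinφ1·cosφ2·cosΔλ=0.02371569; θ=atan2(y, x)=88.1964° ≈ 88.2°
Leg 2: φ1=0.5515781, φ2=1.0417992, Δφ=0.4902211, Δλ=-1.6160859 rad; a=sin²(Δφ/2)+cosφ1·cosφ2·sin²(Δλ/2)=0.2835279757; c=2·atan2(√a, √(1-a))=1.123040092; dist=6371·c=7154.888 ≈ 7154.9 km; running total=12591.9 km
Leg 2 bearing: y=sinΔλ·cosφ2=-0.50415028, x=cosφ1·sinφ2-sinφ1·cosφ2·cosΔλ=0.74725628; θ=atan2(y, x)=-34.0063° <0 so +360° → 325.9937° ≈ 326.0°
Leg 3: φ1=1.0417992, φ2=0.6567883, Δφ=-0.3850109, Δλ=1.0518890 rad; a=sin²(Δφ/2)+cosφ1·cosφ2·sin²(Δλ/2)=0.1373346768; c=2·atan2(√a, √(1-a))=0.759281743; dist=6371·c=4837.384 ≈ 4837.4 km; running total=17429.3 km
Leg 3 bearing: y=sinΔλ·cosφ2=0.68770528, x=cosφ1·sinφ2-sinφ1·cosφ2·cosΔλ=-0.03093389; θ=atan2(y, x)=92.5755° ≈ 92.6°
Leg 4: φ1=0.6567883, φ2=-0.8738846, Δφ=-1.5306730, Δλ=3.4332878 rad; a=sin²(Δφ/2)+cosφ1·cosφ2·sin²(Δλ/2)=0.9775272264; c=2·atan2(√a, √(1-a))=2.840639749; dist=6371·c=18097.716 ≈ 18097.7 km; running total=35527.0 km
Leg 4 bearing: y=sinΔλ·cosφ2=-0.18458150, x=cosφ1·sinφ2-sinφ1·cosφ2·cosΔλ=-0.23194970; θ=atan2(y, x)=-141.4878° <0 so +360° → 218.5122° ≈ 218.5°
Leg 5: φ1=-0.8738846, φ2=1.2388260, Δφ=2.1127106, Δλ=-3.1024152 rad; a=sin²(Δφ/2)+cosφ1·cosφ2·sin²(Δλ/2)=0.9669920874; c=2·atan2(√a, √(1-a))=2.776201800; dist=6371·c=17687.182 ≈ 17687.2 km; running total=53214.2 km
Leg 5 bearing: y=sinΔλ·cosφ2=-0.01276490, x=cosφ1·sinφ2-sinφ1·cosφ2·cosΔλ=0.35708629; θ=atan2(y, x)=-2.0473° <0 so +360° → 357.9527° ≈ 358.0°
Leg 6: φ1=1.2388260, φ2=1.1108445, Δφ=-0.1279815, Δλ=3.2797808 rad; a=sin²(Δφ/2)+cosφ1·cosφ2·sin²(Δλ/2)=0.1480711515; c=2·atan2(√a, √(1-a))=0.789982570; dist=6371·c=5032.979 ≈ 5033.0 km; running total=58247.2 km
Leg 6 bearing: y=sinΔλ·cosφ2=-0.06114738, x=cosφ1·sinφ2-sinφ1·cosφ2·cosΔλ=0.70770427; θ=atan2(y, x)=-4.9382° <0 so +360° → 355.0618° ≈ 355.1°

Leg 1: dist=5437.0 km, bearing=88.2°
Leg 2: dist=7154.9 km, bearing=326.0°
Leg 3: dist=4837.4 km, bearing=92.6°
Leg 4: dist=18097.7 km, bearing=218.5°
Leg 5: dist=17687.2 km, bearing=358.0°
Leg 6: dist=5033.0 km, bearing=355.1°
Total: 58247.2 km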